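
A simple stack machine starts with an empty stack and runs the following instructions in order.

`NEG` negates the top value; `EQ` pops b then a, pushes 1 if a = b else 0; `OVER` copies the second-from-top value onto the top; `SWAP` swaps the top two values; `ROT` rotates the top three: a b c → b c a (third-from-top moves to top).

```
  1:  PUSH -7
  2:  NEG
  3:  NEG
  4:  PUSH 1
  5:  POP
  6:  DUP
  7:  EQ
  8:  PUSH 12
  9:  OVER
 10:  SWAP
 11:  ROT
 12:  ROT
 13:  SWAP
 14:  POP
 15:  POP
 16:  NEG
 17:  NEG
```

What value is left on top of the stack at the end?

PUSH -7 → [-7]
NEG     → [7]
NEG     → [-7]
PUSH 1  → [-7, 1]
POP     → [-7]
DUP     → [-7, -7]
EQ      → [1]
PUSH 12 → [1, 12]
OVER    → [1, 12, 1]
SWAP    → [1, 1, 12]
ROT     → [1, 12, 1]
ROT     → [12, 1, 1]
SWAP    → [12, 1, 1]
POP     → [12, 1]
POP     → [12]
NEG     → [-12]
NEG     → [12]

12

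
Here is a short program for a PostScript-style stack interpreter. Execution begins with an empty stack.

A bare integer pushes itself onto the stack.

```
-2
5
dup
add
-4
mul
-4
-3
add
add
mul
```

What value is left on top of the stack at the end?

94

-2   -2
5    -2 5
dup  -2 5 5
add  -2 10
-4   -2 10 -4
mul  -2 -40
-4   -2 -40 -4
-3   -2 -40 -4 -3
add  -2 -40 -7
add  -2 -47
mul  94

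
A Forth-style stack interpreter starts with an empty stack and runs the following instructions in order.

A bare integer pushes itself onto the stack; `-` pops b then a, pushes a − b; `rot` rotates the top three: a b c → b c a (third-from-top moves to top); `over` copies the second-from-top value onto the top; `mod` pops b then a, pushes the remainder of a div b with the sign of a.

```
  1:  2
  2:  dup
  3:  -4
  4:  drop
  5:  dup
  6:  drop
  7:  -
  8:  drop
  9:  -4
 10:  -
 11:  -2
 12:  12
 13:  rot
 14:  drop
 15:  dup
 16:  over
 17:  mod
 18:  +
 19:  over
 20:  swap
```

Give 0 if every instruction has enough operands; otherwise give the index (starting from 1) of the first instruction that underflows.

2    : [2]
dup  : [2, 2]
-4   : [2, 2, -4]
drop : [2, 2]
dup  : [2, 2, 2]
drop : [2, 2]
-    : [0]
drop : []
-4   : [-4]
-  — needs 2 operands, stack has 1 → underflow

10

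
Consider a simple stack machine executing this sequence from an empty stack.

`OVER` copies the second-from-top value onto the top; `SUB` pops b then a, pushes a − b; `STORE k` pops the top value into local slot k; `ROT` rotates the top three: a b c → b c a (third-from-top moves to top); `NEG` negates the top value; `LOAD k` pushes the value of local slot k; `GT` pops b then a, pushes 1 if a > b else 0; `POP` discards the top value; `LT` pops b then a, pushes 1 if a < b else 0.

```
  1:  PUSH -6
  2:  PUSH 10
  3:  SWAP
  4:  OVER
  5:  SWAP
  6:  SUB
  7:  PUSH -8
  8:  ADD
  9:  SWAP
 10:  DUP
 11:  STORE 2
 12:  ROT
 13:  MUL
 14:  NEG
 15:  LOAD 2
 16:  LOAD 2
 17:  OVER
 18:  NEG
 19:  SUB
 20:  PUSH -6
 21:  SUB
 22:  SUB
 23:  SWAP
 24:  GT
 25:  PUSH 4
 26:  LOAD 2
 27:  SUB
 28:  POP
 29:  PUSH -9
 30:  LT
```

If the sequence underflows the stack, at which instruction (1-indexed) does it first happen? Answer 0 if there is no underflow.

PUSH -6 : [-6]
PUSH 10 : [-6, 10]
SWAP    : [10, -6]
OVER    : [10, -6, 10]
SWAP    : [10, 10, -6]
SUB     : [10, 16]
PUSH -8 : [10, 16, -8]
ADD     : [10, 8]
SWAP    : [8, 10]
DUP     : [8, 10, 10]
STORE 2 : [8, 10]
ROT  — needs 3 operands, stack has 2 → underflow

12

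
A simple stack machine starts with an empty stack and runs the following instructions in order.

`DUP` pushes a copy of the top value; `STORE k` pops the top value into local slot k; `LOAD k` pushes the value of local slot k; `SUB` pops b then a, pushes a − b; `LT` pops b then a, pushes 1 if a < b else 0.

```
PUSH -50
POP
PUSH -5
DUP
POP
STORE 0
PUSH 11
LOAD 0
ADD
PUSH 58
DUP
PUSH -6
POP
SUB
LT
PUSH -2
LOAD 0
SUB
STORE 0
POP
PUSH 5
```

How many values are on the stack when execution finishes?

PUSH -50 : -50
POP      : (empty)
PUSH -5  : -5
DUP      : -5 -5
POP      : -5
STORE 0  : (empty)
PUSH 11  : 11
LOAD 0   : 11 -5
ADD      : 6
PUSH 58  : 6 58
DUP      : 6 58 58
PUSH -6  : 6 58 58 -6
POP      : 6 58 58
SUB      : 6 0
LT       : 0
PUSH -2  : 0 -2
LOAD 0   : 0 -2 -5
SUB      : 0 3
STORE 0  : 0
POP      : (empty)
PUSH 5   : 5

1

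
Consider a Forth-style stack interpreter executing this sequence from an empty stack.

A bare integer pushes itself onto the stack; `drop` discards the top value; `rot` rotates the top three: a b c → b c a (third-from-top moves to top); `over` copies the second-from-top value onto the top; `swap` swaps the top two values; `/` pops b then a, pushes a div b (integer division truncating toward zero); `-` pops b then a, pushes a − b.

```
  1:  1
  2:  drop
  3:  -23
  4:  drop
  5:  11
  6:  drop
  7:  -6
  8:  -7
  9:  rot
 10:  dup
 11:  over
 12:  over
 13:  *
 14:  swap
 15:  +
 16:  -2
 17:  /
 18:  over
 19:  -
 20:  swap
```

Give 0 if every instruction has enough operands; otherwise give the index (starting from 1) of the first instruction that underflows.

1    -> 1
drop -> (empty)
-23  -> -23
drop -> (empty)
11   -> 11
drop -> (empty)
-6   -> -6
-7   -> -6 -7
rot  — needs 3 operands, stack has 2 → underflow

9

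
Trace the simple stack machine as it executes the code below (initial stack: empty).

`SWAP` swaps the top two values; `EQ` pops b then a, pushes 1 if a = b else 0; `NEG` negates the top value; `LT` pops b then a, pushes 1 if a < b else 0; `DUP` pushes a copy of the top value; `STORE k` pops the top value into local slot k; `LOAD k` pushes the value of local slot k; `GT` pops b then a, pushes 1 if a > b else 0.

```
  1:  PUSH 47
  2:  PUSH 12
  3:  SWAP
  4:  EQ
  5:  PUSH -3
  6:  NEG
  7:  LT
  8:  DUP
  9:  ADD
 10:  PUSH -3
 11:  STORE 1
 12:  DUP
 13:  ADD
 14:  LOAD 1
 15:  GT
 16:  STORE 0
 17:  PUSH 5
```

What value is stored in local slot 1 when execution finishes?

PUSH 47 → 47
PUSH 12 → 47 12
SWAP    → 12 47
EQ      → 0
PUSH -3 → 0 -3
NEG     → 0 3
LT      → 1
DUP     → 1 1
ADD     → 2
PUSH -3 → 2 -3
STORE 1 → 2
DUP     → 2 2
ADD     → 4
LOAD 1  → 4 -3
GT      → 1
STORE 0 → (empty)
PUSH 5  → 5

-3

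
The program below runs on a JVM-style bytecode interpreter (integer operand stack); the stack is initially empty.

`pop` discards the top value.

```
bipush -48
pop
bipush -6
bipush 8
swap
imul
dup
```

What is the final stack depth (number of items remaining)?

2

bipush -48  [-48]
pop         []
bipush -6   [-6]
bipush 8    [-6, 8]
swap        [8, -6]
imul        [-48]
dup         [-48, -48]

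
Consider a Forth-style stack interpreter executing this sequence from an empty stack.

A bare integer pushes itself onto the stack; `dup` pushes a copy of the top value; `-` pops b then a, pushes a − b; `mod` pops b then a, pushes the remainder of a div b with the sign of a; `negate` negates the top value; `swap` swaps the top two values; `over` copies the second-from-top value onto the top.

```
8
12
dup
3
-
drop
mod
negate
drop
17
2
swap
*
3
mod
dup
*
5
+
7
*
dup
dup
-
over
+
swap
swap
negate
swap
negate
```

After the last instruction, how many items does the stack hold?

8      : 8
12     : 8 12
dup    : 8 12 12
3      : 8 12 12 3
-      : 8 12 9
drop   : 8 12
mod    : 8
negate : -8
drop   : (empty)
17     : 17
2      : 17 2
swap   : 2 17
*      : 34
3      : 34 3
mod    : 1
dup    : 1 1
*      : 1
5      : 1 5
+      : 6
7      : 6 7
*      : 42
dup    : 42 42
dup    : 42 42 42
-      : 42 0
over   : 42 0 42
+      : 42 42
swap   : 42 42
swap   : 42 42
negate : 42 -42
swap   : -42 42
negate : -42 -42

2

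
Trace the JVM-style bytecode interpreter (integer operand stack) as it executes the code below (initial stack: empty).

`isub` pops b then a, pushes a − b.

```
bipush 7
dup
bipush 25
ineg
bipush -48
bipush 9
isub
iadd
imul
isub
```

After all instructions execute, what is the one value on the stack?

bipush 7    7
dup         7 7
bipush 25   7 7 25
ineg        7 7 -25
bipush -48  7 7 -25 -48
bipush 9    7 7 -25 -48 9
isub        7 7 -25 -57
iadd        7 7 -82
imul        7 -574
isub        581

581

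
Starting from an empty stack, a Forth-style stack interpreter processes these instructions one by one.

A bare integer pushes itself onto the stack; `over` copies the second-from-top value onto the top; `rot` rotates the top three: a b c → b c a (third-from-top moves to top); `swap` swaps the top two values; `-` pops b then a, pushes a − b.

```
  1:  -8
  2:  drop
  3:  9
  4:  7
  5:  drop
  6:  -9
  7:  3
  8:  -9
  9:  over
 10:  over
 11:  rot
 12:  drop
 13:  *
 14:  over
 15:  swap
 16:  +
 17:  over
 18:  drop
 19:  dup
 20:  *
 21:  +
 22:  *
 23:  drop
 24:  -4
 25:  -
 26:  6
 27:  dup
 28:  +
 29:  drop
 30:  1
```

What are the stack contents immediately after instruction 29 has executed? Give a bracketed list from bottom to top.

[13]

-8    -8
drop  (empty)
9     9
7     9 7
drop  9
-9    9 -9
3     9 -9 3
-9    9 -9 3 -9
over  9 -9 3 -9 3
over  9 -9 3 -9 3 -9
rot   9 -9 3 3 -9 -9
drop  9 -9 3 3 -9
*     9 -9 3 -27
over  9 -9 3 -27 3
swap  9 -9 3 3 -27
+     9 -9 3 -24
over  9 -9 3 -24 3
drop  9 -9 3 -24
dup   9 -9 3 -24 -24
*     9 -9 3 576
+     9 -9 579
*     9 -5211
drop  9
-4    9 -4
-     13
6     13 6
dup   13 6 6
+     13 12
drop  13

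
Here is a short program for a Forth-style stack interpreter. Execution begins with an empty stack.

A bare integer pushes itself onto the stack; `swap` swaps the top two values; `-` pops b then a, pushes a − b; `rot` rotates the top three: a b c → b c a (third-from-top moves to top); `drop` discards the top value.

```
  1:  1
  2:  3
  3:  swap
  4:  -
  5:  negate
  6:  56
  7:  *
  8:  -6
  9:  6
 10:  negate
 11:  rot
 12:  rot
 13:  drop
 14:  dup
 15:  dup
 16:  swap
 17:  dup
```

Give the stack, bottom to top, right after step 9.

[-112, -6, 6]

1      -> [1]
3      -> [1, 3]
swap   -> [3, 1]
-      -> [2]
negate -> [-2]
56     -> [-2, 56]
*      -> [-112]
-6     -> [-112, -6]
6      -> [-112, -6, 6]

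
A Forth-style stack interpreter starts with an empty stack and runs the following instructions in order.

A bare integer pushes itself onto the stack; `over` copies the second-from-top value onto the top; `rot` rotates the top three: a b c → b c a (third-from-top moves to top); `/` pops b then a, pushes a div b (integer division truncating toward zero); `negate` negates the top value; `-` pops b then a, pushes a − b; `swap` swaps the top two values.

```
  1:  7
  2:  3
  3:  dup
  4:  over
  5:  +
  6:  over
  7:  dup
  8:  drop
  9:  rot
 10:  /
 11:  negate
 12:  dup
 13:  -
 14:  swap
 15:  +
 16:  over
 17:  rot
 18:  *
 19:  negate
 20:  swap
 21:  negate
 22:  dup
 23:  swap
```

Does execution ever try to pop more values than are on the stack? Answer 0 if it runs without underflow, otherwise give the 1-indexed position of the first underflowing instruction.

7       7
3       7 3
dup     7 3 3
over    7 3 3 3
+       7 3 6
over    7 3 6 3
dup     7 3 6 3 3
drop    7 3 6 3
rot     7 6 3 3
/       7 6 1
negate  7 6 -1
dup     7 6 -1 -1
-       7 6 0
swap    7 0 6
+       7 6
over    7 6 7
rot     6 7 7
*       6 49
negate  6 -49
swap    -49 6
negate  -49 -6
dup     -49 -6 -6
swap    -49 -6 -6

0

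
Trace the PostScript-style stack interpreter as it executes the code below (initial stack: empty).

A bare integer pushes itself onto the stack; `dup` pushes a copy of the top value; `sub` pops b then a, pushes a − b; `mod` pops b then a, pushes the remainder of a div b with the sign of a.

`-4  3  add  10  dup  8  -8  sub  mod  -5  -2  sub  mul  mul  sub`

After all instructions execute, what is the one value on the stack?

-4  -> [-4]
3   -> [-4, 3]
add -> [-1]
10  -> [-1, 10]
dup -> [-1, 10, 10]
8   -> [-1, 10, 10, 8]
-8  -> [-1, 10, 10, 8, -8]
sub -> [-1, 10, 10, 16]
mod -> [-1, 10, 10]
-5  -> [-1, 10, 10, -5]
-2  -> [-1, 10, 10, -5, -2]
sub -> [-1, 10, 10, -3]
mul -> [-1, 10, -30]
mul -> [-1, -300]
sub -> [299]

299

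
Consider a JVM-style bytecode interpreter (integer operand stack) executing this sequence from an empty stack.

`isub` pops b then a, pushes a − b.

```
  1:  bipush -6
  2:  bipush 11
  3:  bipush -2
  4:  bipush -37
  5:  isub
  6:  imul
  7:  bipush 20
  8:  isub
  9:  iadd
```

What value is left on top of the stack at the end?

bipush -6  -> [-6]
bipush 11  -> [-6, 11]
bipush -2  -> [-6, 11, -2]
bipush -37 -> [-6, 11, -2, -37]
isub       -> [-6, 11, 35]
imul       -> [-6, 385]
bipush 20  -> [-6, 385, 20]
isub       -> [-6, 365]
iadd       -> [359]

359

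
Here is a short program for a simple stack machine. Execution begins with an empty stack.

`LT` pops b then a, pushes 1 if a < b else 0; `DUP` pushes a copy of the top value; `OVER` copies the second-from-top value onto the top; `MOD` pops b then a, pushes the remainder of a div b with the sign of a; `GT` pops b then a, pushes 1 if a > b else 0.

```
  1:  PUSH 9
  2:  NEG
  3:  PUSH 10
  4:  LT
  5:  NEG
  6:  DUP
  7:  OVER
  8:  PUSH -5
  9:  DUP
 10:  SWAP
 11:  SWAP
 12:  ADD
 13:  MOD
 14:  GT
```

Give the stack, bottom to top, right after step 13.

[-1, -1, -1]

PUSH 9  -> 9
NEG     -> -9
PUSH 10 -> -9 10
LT      -> 1
NEG     -> -1
DUP     -> -1 -1
OVER    -> -1 -1 -1
PUSH -5 -> -1 -1 -1 -5
DUP     -> -1 -1 -1 -5 -5
SWAP    -> -1 -1 -1 -5 -5
SWAP    -> -1 -1 -1 -5 -5
ADD     -> -1 -1 -1 -10
MOD     -> -1 -1 -1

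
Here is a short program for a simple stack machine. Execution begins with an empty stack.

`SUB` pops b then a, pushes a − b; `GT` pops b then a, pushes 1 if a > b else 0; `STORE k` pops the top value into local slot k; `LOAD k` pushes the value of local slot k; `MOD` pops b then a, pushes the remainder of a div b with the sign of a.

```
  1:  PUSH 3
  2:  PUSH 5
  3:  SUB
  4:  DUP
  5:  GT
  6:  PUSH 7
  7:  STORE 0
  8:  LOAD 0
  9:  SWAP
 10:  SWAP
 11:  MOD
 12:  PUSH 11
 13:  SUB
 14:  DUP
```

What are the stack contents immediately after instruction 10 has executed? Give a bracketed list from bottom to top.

[0, 7]

PUSH 3  : 3
PUSH 5  : 3 5
SUB     : -2
DUP     : -2 -2
GT      : 0
PUSH 7  : 0 7
STORE 0 : 0
LOAD 0  : 0 7
SWAP    : 7 0
SWAP    : 0 7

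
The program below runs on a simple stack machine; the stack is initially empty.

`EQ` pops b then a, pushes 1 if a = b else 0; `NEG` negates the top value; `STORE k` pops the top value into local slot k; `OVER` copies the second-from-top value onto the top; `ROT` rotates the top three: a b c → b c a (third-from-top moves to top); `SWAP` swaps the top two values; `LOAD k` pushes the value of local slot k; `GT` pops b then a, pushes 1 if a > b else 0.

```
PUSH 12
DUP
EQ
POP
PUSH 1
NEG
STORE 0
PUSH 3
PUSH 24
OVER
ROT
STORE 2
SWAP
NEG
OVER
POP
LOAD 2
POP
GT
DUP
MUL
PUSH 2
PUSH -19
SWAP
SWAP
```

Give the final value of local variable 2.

PUSH 12  -> 12
DUP      -> 12 12
EQ       -> 1
POP      -> (empty)
PUSH 1   -> 1
NEG      -> -1
STORE 0  -> (empty)
PUSH 3   -> 3
PUSH 24  -> 3 24
OVER     -> 3 24 3
ROT      -> 24 3 3
STORE 2  -> 24 3
SWAP     -> 3 24
NEG      -> 3 -24
OVER     -> 3 -24 3
POP      -> 3 -24
LOAD 2   -> 3 -24 3
POP      -> 3 -24
GT       -> 1
DUP      -> 1 1
MUL      -> 1
PUSH 2   -> 1 2
PUSH -19 -> 1 2 -19
SWAP     -> 1 -19 2
SWAP     -> 1 2 -19

3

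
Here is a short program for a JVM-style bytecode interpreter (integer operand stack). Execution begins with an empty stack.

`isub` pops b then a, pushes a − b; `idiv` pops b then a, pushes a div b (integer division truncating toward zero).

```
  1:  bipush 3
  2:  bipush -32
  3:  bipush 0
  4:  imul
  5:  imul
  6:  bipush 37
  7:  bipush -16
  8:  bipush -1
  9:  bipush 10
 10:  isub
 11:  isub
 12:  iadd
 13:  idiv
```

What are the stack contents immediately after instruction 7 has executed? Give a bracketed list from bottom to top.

bipush 3    [3]
bipush -32  [3, -32]
bipush 0    [3, -32, 0]
imul        [3, 0]
imul        [0]
bipush 37   [0, 37]
bipush -16  [0, 37, -16]

[0, 37, -16]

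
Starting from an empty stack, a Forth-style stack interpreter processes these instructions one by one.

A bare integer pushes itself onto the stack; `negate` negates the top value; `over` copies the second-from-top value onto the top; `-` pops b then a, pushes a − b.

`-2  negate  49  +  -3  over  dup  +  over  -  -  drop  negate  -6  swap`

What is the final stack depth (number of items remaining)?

-2     → -2
negate → 2
49     → 2 49
+      → 51
-3     → 51 -3
over   → 51 -3 51
dup    → 51 -3 51 51
+      → 51 -3 102
over   → 51 -3 102 -3
-      → 51 -3 105
-      → 51 -108
drop   → 51
negate → -51
-6     → -51 -6
swap   → -6 -51

2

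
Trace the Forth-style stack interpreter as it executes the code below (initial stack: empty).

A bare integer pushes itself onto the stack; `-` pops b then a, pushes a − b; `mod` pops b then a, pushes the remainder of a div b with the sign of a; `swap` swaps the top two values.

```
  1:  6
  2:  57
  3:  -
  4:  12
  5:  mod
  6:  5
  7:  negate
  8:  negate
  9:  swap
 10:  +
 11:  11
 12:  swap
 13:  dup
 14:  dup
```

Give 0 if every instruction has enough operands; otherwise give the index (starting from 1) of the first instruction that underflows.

0

6      : 6
57     : 6 57
-      : -51
12     : -51 12
mod    : -3
5      : -3 5
negate : -3 -5
negate : -3 5
swap   : 5 -3
+      : 2
11     : 2 11
swap   : 11 2
dup    : 11 2 2
dup    : 11 2 2 2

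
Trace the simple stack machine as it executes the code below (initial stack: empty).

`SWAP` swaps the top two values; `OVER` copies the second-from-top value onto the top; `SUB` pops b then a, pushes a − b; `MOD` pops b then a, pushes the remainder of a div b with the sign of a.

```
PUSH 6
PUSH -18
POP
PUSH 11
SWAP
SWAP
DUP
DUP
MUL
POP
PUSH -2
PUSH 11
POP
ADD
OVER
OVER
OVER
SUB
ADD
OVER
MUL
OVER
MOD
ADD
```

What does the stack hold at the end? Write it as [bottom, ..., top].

PUSH 6   : [6]
PUSH -18 : [6, -18]
POP      : [6]
PUSH 11  : [6, 11]
SWAP     : [11, 6]
SWAP     : [6, 11]
DUP      : [6, 11, 11]
DUP      : [6, 11, 11, 11]
MUL      : [6, 11, 121]
POP      : [6, 11]
PUSH -2  : [6, 11, -2]
PUSH 11  : [6, 11, -2, 11]
POP      : [6, 11, -2]
ADD      : [6, 9]
OVER     : [6, 9, 6]
OVER     : [6, 9, 6, 9]
OVER     : [6, 9, 6, 9, 6]
SUB      : [6, 9, 6, 3]
ADD      : [6, 9, 9]
OVER     : [6, 9, 9, 9]
MUL      : [6, 9, 81]
OVER     : [6, 9, 81, 9]
MOD      : [6, 9, 0]
ADD      : [6, 9]

[6, 9]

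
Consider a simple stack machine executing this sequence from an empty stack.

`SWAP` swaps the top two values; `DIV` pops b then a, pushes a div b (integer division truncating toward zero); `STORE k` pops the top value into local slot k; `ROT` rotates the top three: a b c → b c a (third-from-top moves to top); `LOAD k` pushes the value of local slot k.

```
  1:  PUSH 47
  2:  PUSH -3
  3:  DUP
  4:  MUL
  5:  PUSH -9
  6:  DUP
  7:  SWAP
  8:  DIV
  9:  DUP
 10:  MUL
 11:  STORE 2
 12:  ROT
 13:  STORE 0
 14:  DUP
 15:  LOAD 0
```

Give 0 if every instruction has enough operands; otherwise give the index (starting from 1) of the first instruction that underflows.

PUSH 47 → 47
PUSH -3 → 47 -3
DUP     → 47 -3 -3
MUL     → 47 9
PUSH -9 → 47 9 -9
DUP     → 47 9 -9 -9
SWAP    → 47 9 -9 -9
DIV     → 47 9 1
DUP     → 47 9 1 1
MUL     → 47 9 1
STORE 2 → 47 9
ROT  — needs 3 operands, stack has 2 → underflow

12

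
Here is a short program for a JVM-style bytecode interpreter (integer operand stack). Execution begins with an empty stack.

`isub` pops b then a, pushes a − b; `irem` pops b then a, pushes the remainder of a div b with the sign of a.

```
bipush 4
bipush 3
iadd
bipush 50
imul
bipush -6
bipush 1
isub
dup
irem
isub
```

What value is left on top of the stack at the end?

350

bipush 4  → [4]
bipush 3  → [4, 3]
iadd      → [7]
bipush 50 → [7, 50]
imul      → [350]
bipush -6 → [350, -6]
bipush 1  → [350, -6, 1]
isub      → [350, -7]
dup       → [350, -7, -7]
irem      → [350, 0]
isub      → [350]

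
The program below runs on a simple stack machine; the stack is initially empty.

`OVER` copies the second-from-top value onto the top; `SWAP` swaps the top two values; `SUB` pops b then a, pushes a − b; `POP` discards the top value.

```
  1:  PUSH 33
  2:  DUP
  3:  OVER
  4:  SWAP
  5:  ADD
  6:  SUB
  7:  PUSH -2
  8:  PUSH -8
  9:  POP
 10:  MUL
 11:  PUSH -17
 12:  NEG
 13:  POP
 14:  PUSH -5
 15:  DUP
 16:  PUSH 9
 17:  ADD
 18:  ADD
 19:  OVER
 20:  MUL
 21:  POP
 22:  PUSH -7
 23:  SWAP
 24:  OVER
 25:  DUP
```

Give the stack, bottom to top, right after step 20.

[66, -66]

PUSH 33  : [33]
DUP      : [33, 33]
OVER     : [33, 33, 33]
SWAP     : [33, 33, 33]
ADD      : [33, 66]
SUB      : [-33]
PUSH -2  : [-33, -2]
PUSH -8  : [-33, -2, -8]
POP      : [-33, -2]
MUL      : [66]
PUSH -17 : [66, -17]
NEG      : [66, 17]
POP      : [66]
PUSH -5  : [66, -5]
DUP      : [66, -5, -5]
PUSH 9   : [66, -5, -5, 9]
ADD      : [66, -5, 4]
ADD      : [66, -1]
OVER     : [66, -1, 66]
MUL      : [66, -66]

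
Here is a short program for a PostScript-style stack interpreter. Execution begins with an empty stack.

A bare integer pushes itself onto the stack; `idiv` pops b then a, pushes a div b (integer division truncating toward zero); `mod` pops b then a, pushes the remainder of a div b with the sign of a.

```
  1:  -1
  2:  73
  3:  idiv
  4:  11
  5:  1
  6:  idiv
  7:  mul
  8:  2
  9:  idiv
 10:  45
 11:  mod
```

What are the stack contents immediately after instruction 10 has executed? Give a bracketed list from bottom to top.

[0, 45]

-1   → -1
73   → -1 73
idiv → 0
11   → 0 11
1    → 0 11 1
idiv → 0 11
mul  → 0
2    → 0 2
idiv → 0
45   → 0 45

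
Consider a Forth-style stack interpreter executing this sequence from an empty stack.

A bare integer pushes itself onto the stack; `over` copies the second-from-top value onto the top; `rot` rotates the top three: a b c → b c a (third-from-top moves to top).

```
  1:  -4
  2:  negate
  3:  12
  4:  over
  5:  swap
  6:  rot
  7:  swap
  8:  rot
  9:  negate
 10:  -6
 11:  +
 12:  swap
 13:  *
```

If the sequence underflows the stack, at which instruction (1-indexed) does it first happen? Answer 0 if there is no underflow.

-4      -4
negate  4
12      4 12
over    4 12 4
swap    4 4 12
rot     4 12 4
swap    4 4 12
rot     4 12 4
negate  4 12 -4
-6      4 12 -4 -6
+       4 12 -10
swap    4 -10 12
*       4 -120

0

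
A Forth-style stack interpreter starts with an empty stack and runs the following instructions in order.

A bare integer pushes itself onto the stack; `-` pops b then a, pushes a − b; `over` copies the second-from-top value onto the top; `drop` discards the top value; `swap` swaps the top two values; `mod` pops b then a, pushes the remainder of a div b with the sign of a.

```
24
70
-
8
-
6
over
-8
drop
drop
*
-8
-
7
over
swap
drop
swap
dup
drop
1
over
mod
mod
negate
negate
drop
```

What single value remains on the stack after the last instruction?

24     → 24
70     → 24 70
-      → -46
8      → -46 8
-      → -54
6      → -54 6
over   → -54 6 -54
-8     → -54 6 -54 -8
drop   → -54 6 -54
drop   → -54 6
*      → -324
-8     → -324 -8
-      → -316
7      → -316 7
over   → -316 7 -316
swap   → -316 -316 7
drop   → -316 -316
swap   → -316 -316
dup    → -316 -316 -316
drop   → -316 -316
1      → -316 -316 1
over   → -316 -316 1 -316
mod    → -316 -316 1
mod    → -316 0
negate → -316 0
negate → -316 0
drop   → -316

-316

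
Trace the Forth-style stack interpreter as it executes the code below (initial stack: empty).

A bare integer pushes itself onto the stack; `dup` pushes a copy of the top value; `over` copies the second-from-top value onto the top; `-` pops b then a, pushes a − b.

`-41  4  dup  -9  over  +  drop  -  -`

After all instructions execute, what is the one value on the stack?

-41

-41  : [-41]
4    : [-41, 4]
dup  : [-41, 4, 4]
-9   : [-41, 4, 4, -9]
over : [-41, 4, 4, -9, 4]
+    : [-41, 4, 4, -5]
drop : [-41, 4, 4]
-    : [-41, 0]
-    : [-41]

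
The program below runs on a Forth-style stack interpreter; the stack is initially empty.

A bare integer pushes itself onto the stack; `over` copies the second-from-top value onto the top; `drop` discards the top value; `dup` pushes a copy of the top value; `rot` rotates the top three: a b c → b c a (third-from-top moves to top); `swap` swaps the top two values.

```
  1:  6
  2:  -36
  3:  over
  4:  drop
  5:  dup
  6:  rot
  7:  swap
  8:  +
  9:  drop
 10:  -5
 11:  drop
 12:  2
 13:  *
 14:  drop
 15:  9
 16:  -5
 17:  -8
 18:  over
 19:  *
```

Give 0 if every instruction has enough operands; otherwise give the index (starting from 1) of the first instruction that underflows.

0

6     [6]
-36   [6, -36]
over  [6, -36, 6]
drop  [6, -36]
dup   [6, -36, -36]
rot   [-36, -36, 6]
swap  [-36, 6, -36]
+     [-36, -30]
drop  [-36]
-5    [-36, -5]
drop  [-36]
2     [-36, 2]
*     [-72]
drop  []
9     [9]
-5    [9, -5]
-8    [9, -5, -8]
over  [9, -5, -8, -5]
*     [9, -5, 40]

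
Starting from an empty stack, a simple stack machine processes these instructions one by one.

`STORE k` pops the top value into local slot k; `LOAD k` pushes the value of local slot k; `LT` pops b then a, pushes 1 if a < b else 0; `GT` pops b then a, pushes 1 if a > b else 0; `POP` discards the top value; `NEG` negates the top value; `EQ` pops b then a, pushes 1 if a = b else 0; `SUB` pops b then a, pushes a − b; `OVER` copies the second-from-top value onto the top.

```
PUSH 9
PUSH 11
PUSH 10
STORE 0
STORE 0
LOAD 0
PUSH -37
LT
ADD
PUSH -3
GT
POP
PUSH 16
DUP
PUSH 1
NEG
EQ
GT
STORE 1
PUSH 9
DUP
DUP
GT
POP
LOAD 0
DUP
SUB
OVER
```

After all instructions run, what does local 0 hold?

11

PUSH 9   : 9
PUSH 11  : 9 11
PUSH 10  : 9 11 10
STORE 0  : 9 11
STORE 0  : 9
LOAD 0   : 9 11
PUSH -37 : 9 11 -37
LT       : 9 0
ADD      : 9
PUSH -3  : 9 -3
GT       : 1
POP      : (empty)
PUSH 16  : 16
DUP      : 16 16
PUSH 1   : 16 16 1
NEG      : 16 16 -1
EQ       : 16 0
GT       : 1
STORE 1  : (empty)
PUSH 9   : 9
DUP      : 9 9
DUP      : 9 9 9
GT       : 9 0
POP      : 9
LOAD 0   : 9 11
DUP      : 9 11 11
SUB      : 9 0
OVER     : 9 0 9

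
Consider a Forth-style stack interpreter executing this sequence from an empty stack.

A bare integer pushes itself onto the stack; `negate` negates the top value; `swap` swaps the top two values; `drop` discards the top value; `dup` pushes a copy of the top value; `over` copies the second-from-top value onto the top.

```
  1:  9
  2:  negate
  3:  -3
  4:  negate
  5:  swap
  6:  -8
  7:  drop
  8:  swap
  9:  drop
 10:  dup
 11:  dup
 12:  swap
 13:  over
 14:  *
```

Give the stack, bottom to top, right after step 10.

[-9, -9]

9      : [9]
negate : [-9]
-3     : [-9, -3]
negate : [-9, 3]
swap   : [3, -9]
-8     : [3, -9, -8]
drop   : [3, -9]
swap   : [-9, 3]
drop   : [-9]
dup    : [-9, -9]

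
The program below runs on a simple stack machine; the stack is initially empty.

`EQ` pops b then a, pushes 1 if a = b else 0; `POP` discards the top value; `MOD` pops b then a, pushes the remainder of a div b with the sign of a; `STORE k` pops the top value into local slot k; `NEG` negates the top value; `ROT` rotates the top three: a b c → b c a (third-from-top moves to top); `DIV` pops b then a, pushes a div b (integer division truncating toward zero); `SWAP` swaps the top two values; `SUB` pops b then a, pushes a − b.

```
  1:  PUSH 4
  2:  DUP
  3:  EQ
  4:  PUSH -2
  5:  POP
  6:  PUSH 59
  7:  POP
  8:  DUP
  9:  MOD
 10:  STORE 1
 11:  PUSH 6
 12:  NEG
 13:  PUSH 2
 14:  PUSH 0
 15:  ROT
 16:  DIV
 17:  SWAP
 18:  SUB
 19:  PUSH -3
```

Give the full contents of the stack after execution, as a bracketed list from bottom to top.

PUSH 4  : [4]
DUP     : [4, 4]
EQ      : [1]
PUSH -2 : [1, -2]
POP     : [1]
PUSH 59 : [1, 59]
POP     : [1]
DUP     : [1, 1]
MOD     : [0]
STORE 1 : []
PUSH 6  : [6]
NEG     : [-6]
PUSH 2  : [-6, 2]
PUSH 0  : [-6, 2, 0]
ROT     : [2, 0, -6]
DIV     : [2, 0]
SWAP    : [0, 2]
SUB     : [-2]
PUSH -3 : [-2, -3]

[-2, -3]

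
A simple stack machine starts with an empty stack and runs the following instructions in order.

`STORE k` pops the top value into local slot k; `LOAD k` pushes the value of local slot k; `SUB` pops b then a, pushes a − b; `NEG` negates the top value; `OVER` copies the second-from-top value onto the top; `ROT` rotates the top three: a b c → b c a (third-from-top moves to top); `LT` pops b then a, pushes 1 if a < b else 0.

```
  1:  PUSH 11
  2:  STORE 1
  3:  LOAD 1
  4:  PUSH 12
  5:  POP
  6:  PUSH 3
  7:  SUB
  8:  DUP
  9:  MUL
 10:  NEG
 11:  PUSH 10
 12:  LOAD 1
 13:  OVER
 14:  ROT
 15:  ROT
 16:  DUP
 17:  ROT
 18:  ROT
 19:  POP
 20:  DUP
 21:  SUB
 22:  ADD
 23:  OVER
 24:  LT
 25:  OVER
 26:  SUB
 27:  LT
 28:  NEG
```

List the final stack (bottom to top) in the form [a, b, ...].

PUSH 11 → 11
STORE 1 → (empty)
LOAD 1  → 11
PUSH 12 → 11 12
POP     → 11
PUSH 3  → 11 3
SUB     → 8
DUP     → 8 8
MUL     → 64
NEG     → -64
PUSH 10 → -64 10
LOAD 1  → -64 10 11
OVER    → -64 10 11 10
ROT     → -64 11 10 10
ROT     → -64 10 10 11
DUP     → -64 10 10 11 11
ROT     → -64 10 11 11 10
ROT     → -64 10 11 10 11
POP     → -64 10 11 10
DUP     → -64 10 11 10 10
SUB     → -64 10 11 0
ADD     → -64 10 11
OVER    → -64 10 11 10
LT      → -64 10 0
OVER    → -64 10 0 10
SUB     → -64 10 -10
LT      → -64 0
NEG     → -64 0

[-64, 0]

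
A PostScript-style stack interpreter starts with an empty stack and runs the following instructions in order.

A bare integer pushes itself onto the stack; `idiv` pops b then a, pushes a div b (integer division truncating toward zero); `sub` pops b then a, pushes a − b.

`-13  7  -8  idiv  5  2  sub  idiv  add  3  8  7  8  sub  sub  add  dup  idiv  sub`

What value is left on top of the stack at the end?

-14

-13  : -13
7    : -13 7
-8   : -13 7 -8
idiv : -13 0
5    : -13 0 5
2    : -13 0 5 2
sub  : -13 0 3
idiv : -13 0
add  : -13
3    : -13 3
8    : -13 3 8
7    : -13 3 8 7
8    : -13 3 8 7 8
sub  : -13 3 8 -1
sub  : -13 3 9
add  : -13 12
dup  : -13 12 12
idiv : -13 1
sub  : -14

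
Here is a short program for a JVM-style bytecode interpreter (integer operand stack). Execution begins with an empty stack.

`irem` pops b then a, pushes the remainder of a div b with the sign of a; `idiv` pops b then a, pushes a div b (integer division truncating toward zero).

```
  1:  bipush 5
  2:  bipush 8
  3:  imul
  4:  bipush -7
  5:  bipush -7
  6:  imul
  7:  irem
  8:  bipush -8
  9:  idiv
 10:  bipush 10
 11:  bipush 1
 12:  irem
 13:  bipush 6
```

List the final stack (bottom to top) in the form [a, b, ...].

[-5, 0, 6]

bipush 5  : 5
bipush 8  : 5 8
imul      : 40
bipush -7 : 40 -7
bipush -7 : 40 -7 -7
imul      : 40 49
irem      : 40
bipush -8 : 40 -8
idiv      : -5
bipush 10 : -5 10
bipush 1  : -5 10 1
irem      : -5 0
bipush 6  : -5 0 6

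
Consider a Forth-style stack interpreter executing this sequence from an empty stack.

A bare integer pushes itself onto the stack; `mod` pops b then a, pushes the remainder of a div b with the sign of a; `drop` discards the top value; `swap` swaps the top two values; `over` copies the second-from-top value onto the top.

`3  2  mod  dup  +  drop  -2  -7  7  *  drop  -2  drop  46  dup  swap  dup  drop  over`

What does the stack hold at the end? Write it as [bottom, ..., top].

[-2, 46, 46, 46]

3    : [3]
2    : [3, 2]
mod  : [1]
dup  : [1, 1]
+    : [2]
drop : []
-2   : [-2]
-7   : [-2, -7]
7    : [-2, -7, 7]
*    : [-2, -49]
drop : [-2]
-2   : [-2, -2]
drop : [-2]
46   : [-2, 46]
dup  : [-2, 46, 46]
swap : [-2, 46, 46]
dup  : [-2, 46, 46, 46]
drop : [-2, 46, 46]
over : [-2, 46, 46, 46]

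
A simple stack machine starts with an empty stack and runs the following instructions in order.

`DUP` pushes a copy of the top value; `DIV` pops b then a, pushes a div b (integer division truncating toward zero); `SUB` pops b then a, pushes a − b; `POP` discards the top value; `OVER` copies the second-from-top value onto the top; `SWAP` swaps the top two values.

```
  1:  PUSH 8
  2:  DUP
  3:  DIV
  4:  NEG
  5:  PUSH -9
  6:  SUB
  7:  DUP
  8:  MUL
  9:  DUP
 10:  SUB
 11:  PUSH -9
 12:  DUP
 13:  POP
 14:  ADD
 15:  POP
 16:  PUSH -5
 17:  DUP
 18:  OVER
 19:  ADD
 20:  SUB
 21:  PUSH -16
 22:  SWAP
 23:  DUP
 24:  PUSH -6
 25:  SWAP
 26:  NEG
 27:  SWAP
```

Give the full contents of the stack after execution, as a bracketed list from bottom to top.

PUSH 8   : 8
DUP      : 8 8
DIV      : 1
NEG      : -1
PUSH -9  : -1 -9
SUB      : 8
DUP      : 8 8
MUL      : 64
DUP      : 64 64
SUB      : 0
PUSH -9  : 0 -9
DUP      : 0 -9 -9
POP      : 0 -9
ADD      : -9
POP      : (empty)
PUSH -5  : -5
DUP      : -5 -5
OVER     : -5 -5 -5
ADD      : -5 -10
SUB      : 5
PUSH -16 : 5 -16
SWAP     : -16 5
DUP      : -16 5 5
PUSH -6  : -16 5 5 -6
SWAP     : -16 5 -6 5
NEG      : -16 5 -6 -5
SWAP     : -16 5 -5 -6

[-16, 5, -5, -6]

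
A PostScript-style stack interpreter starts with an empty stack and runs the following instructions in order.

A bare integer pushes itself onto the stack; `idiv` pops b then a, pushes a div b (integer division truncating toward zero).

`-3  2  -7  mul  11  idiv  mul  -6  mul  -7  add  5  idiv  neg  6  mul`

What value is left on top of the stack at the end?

-3   → [-3]
2    → [-3, 2]
-7   → [-3, 2, -7]
mul  → [-3, -14]
11   → [-3, -14, 11]
idiv → [-3, -1]
mul  → [3]
-6   → [3, -6]
mul  → [-18]
-7   → [-18, -7]
add  → [-25]
5    → [-25, 5]
idiv → [-5]
neg  → [5]
6    → [5, 6]
mul  → [30]

30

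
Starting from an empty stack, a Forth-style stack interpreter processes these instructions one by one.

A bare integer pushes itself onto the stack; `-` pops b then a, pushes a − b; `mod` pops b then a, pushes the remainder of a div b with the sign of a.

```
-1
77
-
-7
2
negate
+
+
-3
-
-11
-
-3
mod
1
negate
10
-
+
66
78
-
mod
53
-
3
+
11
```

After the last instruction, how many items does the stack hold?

2

-1     : [-1]
77     : [-1, 77]
-      : [-78]
-7     : [-78, -7]
2      : [-78, -7, 2]
negate : [-78, -7, -2]
+      : [-78, -9]
+      : [-87]
-3     : [-87, -3]
-      : [-84]
-11    : [-84, -11]
-      : [-73]
-3     : [-73, -3]
mod    : [-1]
1      : [-1, 1]
negate : [-1, -1]
10     : [-1, -1, 10]
-      : [-1, -11]
+      : [-12]
66     : [-12, 66]
78     : [-12, 66, 78]
-      : [-12, -12]
mod    : [0]
53     : [0, 53]
-      : [-53]
3      : [-53, 3]
+      : [-50]
11     : [-50, 11]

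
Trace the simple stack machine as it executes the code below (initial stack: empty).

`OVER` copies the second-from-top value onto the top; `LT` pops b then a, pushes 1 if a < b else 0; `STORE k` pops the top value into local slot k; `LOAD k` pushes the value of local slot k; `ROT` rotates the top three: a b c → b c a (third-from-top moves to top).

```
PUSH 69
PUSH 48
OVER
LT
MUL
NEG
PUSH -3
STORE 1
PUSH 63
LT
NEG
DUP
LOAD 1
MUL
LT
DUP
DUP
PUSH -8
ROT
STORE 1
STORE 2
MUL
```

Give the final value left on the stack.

PUSH 69 : [69]
PUSH 48 : [69, 48]
OVER    : [69, 48, 69]
LT      : [69, 1]
MUL     : [69]
NEG     : [-69]
PUSH -3 : [-69, -3]
STORE 1 : [-69]
PUSH 63 : [-69, 63]
LT      : [1]
NEG     : [-1]
DUP     : [-1, -1]
LOAD 1  : [-1, -1, -3]
MUL     : [-1, 3]
LT      : [1]
DUP     : [1, 1]
DUP     : [1, 1, 1]
PUSH -8 : [1, 1, 1, -8]
ROT     : [1, 1, -8, 1]
STORE 1 : [1, 1, -8]
STORE 2 : [1, 1]
MUL     : [1]

1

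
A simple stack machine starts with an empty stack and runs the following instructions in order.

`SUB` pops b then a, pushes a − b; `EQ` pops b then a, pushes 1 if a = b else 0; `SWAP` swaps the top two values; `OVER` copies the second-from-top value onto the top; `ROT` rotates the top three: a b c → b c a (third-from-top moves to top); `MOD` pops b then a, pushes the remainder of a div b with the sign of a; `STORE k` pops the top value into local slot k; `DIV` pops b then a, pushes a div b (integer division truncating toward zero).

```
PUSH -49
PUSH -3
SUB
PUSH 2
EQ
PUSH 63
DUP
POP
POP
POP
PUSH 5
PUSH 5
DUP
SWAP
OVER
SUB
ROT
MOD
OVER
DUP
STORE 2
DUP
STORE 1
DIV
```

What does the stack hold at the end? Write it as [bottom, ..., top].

PUSH -49 → -49
PUSH -3  → -49 -3
SUB      → -46
PUSH 2   → -46 2
EQ       → 0
PUSH 63  → 0 63
DUP      → 0 63 63
POP      → 0 63
POP      → 0
POP      → (empty)
PUSH 5   → 5
PUSH 5   → 5 5
DUP      → 5 5 5
SWAP     → 5 5 5
OVER     → 5 5 5 5
SUB      → 5 5 0
ROT      → 5 0 5
MOD      → 5 0
OVER     → 5 0 5
DUP      → 5 0 5 5
STORE 2  → 5 0 5
DUP      → 5 0 5 5
STORE 1  → 5 0 5
DIV      → 5 0

[5, 0]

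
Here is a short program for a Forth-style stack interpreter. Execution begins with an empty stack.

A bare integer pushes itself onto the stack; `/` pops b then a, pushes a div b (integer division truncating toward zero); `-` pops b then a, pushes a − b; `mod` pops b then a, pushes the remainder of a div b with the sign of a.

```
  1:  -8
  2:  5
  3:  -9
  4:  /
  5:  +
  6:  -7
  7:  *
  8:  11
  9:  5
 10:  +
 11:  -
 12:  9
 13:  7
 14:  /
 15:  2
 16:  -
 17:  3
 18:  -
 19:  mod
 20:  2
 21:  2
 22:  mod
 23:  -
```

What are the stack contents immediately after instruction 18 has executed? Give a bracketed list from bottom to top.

-8  [-8]
5   [-8, 5]
-9  [-8, 5, -9]
/   [-8, 0]
+   [-8]
-7  [-8, -7]
*   [56]
11  [56, 11]
5   [56, 11, 5]
+   [56, 16]
-   [40]
9   [40, 9]
7   [40, 9, 7]
/   [40, 1]
2   [40, 1, 2]
-   [40, -1]
3   [40, -1, 3]
-   [40, -4]

[40, -4]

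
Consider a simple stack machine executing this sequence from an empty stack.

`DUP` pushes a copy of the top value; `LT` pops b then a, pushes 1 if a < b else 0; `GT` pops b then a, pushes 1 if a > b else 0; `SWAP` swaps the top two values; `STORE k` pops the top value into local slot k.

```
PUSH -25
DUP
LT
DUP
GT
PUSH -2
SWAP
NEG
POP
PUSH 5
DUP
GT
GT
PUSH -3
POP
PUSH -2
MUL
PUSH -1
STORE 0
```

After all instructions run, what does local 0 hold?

PUSH -25 → -25
DUP      → -25 -25
LT       → 0
DUP      → 0 0
GT       → 0
PUSH -2  → 0 -2
SWAP     → -2 0
NEG      → -2 0
POP      → -2
PUSH 5   → -2 5
DUP      → -2 5 5
GT       → -2 0
GT       → 0
PUSH -3  → 0 -3
POP      → 0
PUSH -2  → 0 -2
MUL      → 0
PUSH -1  → 0 -1
STORE 0  → 0

-1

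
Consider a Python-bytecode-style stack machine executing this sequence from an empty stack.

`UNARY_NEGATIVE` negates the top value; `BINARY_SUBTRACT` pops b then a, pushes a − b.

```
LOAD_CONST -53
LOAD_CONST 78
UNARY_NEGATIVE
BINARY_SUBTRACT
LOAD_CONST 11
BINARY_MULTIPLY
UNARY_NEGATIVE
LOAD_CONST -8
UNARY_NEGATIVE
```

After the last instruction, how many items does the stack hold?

LOAD_CONST -53  → [-53]
LOAD_CONST 78   → [-53, 78]
UNARY_NEGATIVE  → [-53, -78]
BINARY_SUBTRACT → [25]
LOAD_CONST 11   → [25, 11]
BINARY_MULTIPLY → [275]
UNARY_NEGATIVE  → [-275]
LOAD_CONST -8   → [-275, -8]
UNARY_NEGATIVE  → [-275, 8]

2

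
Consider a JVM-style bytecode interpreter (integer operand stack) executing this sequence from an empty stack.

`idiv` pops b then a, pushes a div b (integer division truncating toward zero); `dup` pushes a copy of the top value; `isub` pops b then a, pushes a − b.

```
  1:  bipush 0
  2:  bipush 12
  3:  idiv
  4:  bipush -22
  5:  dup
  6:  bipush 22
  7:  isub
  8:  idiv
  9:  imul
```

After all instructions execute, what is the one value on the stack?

0

bipush 0   -> 0
bipush 12  -> 0 12
idiv       -> 0
bipush -22 -> 0 -22
dup        -> 0 -22 -22
bipush 22  -> 0 -22 -22 22
isub       -> 0 -22 -44
idiv       -> 0 0
imul       -> 0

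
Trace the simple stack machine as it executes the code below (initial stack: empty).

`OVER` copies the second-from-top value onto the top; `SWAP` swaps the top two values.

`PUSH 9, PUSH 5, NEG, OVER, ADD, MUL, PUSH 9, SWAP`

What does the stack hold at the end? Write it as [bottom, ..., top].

PUSH 9  [9]
PUSH 5  [9, 5]
NEG     [9, -5]
OVER    [9, -5, 9]
ADD     [9, 4]
MUL     [36]
PUSH 9  [36, 9]
SWAP    [9, 36]

[9, 36]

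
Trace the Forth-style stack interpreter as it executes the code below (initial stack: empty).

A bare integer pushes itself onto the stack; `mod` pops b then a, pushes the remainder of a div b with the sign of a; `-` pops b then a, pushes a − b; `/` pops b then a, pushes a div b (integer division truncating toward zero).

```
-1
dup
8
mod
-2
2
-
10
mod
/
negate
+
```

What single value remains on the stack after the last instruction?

-1

-1     → -1
dup    → -1 -1
8      → -1 -1 8
mod    → -1 -1
-2     → -1 -1 -2
2      → -1 -1 -2 2
-      → -1 -1 -4
10     → -1 -1 -4 10
mod    → -1 -1 -4
/      → -1 0
negate → -1 0
+      → -1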